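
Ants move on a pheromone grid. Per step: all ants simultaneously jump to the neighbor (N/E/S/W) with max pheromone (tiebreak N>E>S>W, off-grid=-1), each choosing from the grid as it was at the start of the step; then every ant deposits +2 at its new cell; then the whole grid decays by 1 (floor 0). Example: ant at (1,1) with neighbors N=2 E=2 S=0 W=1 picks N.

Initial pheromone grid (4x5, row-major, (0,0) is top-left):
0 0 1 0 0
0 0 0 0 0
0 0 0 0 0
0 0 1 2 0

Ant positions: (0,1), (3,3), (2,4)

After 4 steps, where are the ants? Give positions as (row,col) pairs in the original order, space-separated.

Step 1: ant0:(0,1)->E->(0,2) | ant1:(3,3)->W->(3,2) | ant2:(2,4)->N->(1,4)
  grid max=2 at (0,2)
Step 2: ant0:(0,2)->E->(0,3) | ant1:(3,2)->E->(3,3) | ant2:(1,4)->N->(0,4)
  grid max=2 at (3,3)
Step 3: ant0:(0,3)->E->(0,4) | ant1:(3,3)->W->(3,2) | ant2:(0,4)->W->(0,3)
  grid max=2 at (0,3)
Step 4: ant0:(0,4)->W->(0,3) | ant1:(3,2)->E->(3,3) | ant2:(0,3)->E->(0,4)
  grid max=3 at (0,3)

(0,3) (3,3) (0,4)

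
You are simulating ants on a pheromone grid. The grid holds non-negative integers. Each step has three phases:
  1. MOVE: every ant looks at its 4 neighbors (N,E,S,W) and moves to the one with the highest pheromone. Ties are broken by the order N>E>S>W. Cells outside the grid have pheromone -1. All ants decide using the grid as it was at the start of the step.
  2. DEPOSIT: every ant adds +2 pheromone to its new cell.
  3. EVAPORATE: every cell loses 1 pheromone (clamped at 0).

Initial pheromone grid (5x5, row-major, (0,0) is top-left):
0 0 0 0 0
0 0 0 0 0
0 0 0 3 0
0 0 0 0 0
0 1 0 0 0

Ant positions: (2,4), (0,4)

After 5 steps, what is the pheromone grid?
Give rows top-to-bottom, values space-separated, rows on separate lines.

After step 1: ants at (2,3),(1,4)
  0 0 0 0 0
  0 0 0 0 1
  0 0 0 4 0
  0 0 0 0 0
  0 0 0 0 0
After step 2: ants at (1,3),(0,4)
  0 0 0 0 1
  0 0 0 1 0
  0 0 0 3 0
  0 0 0 0 0
  0 0 0 0 0
After step 3: ants at (2,3),(1,4)
  0 0 0 0 0
  0 0 0 0 1
  0 0 0 4 0
  0 0 0 0 0
  0 0 0 0 0
After step 4: ants at (1,3),(0,4)
  0 0 0 0 1
  0 0 0 1 0
  0 0 0 3 0
  0 0 0 0 0
  0 0 0 0 0
After step 5: ants at (2,3),(1,4)
  0 0 0 0 0
  0 0 0 0 1
  0 0 0 4 0
  0 0 0 0 0
  0 0 0 0 0

0 0 0 0 0
0 0 0 0 1
0 0 0 4 0
0 0 0 0 0
0 0 0 0 0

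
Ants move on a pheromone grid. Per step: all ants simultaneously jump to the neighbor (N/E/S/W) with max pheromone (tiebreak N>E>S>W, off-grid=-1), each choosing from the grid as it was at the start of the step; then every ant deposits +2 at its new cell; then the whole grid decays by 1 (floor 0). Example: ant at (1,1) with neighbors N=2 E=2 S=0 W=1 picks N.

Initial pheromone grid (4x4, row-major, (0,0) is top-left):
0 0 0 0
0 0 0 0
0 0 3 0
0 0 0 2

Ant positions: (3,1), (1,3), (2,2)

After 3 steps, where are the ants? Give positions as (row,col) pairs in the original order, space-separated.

Step 1: ant0:(3,1)->N->(2,1) | ant1:(1,3)->N->(0,3) | ant2:(2,2)->N->(1,2)
  grid max=2 at (2,2)
Step 2: ant0:(2,1)->E->(2,2) | ant1:(0,3)->S->(1,3) | ant2:(1,2)->S->(2,2)
  grid max=5 at (2,2)
Step 3: ant0:(2,2)->N->(1,2) | ant1:(1,3)->N->(0,3) | ant2:(2,2)->N->(1,2)
  grid max=4 at (2,2)

(1,2) (0,3) (1,2)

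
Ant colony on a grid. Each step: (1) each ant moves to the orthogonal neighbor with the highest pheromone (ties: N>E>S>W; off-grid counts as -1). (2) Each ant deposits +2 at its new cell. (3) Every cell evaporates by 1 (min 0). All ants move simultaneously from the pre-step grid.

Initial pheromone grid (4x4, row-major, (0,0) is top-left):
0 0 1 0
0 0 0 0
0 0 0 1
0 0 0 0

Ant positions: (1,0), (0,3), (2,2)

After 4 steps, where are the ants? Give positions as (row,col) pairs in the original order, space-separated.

Step 1: ant0:(1,0)->N->(0,0) | ant1:(0,3)->W->(0,2) | ant2:(2,2)->E->(2,3)
  grid max=2 at (0,2)
Step 2: ant0:(0,0)->E->(0,1) | ant1:(0,2)->E->(0,3) | ant2:(2,3)->N->(1,3)
  grid max=1 at (0,1)
Step 3: ant0:(0,1)->E->(0,2) | ant1:(0,3)->S->(1,3) | ant2:(1,3)->N->(0,3)
  grid max=2 at (0,2)
Step 4: ant0:(0,2)->E->(0,3) | ant1:(1,3)->N->(0,3) | ant2:(0,3)->S->(1,3)
  grid max=5 at (0,3)

(0,3) (0,3) (1,3)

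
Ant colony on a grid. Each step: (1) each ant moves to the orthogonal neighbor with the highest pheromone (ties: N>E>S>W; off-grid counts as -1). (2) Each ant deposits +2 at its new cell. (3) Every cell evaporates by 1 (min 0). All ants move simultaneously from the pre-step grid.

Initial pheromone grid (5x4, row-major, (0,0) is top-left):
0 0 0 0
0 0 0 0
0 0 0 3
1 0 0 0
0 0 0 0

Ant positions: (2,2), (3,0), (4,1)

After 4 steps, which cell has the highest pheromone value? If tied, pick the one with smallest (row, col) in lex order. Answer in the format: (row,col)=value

Step 1: ant0:(2,2)->E->(2,3) | ant1:(3,0)->N->(2,0) | ant2:(4,1)->N->(3,1)
  grid max=4 at (2,3)
Step 2: ant0:(2,3)->N->(1,3) | ant1:(2,0)->N->(1,0) | ant2:(3,1)->N->(2,1)
  grid max=3 at (2,3)
Step 3: ant0:(1,3)->S->(2,3) | ant1:(1,0)->N->(0,0) | ant2:(2,1)->N->(1,1)
  grid max=4 at (2,3)
Step 4: ant0:(2,3)->N->(1,3) | ant1:(0,0)->E->(0,1) | ant2:(1,1)->N->(0,1)
  grid max=3 at (0,1)
Final grid:
  0 3 0 0
  0 0 0 1
  0 0 0 3
  0 0 0 0
  0 0 0 0
Max pheromone 3 at (0,1)

Answer: (0,1)=3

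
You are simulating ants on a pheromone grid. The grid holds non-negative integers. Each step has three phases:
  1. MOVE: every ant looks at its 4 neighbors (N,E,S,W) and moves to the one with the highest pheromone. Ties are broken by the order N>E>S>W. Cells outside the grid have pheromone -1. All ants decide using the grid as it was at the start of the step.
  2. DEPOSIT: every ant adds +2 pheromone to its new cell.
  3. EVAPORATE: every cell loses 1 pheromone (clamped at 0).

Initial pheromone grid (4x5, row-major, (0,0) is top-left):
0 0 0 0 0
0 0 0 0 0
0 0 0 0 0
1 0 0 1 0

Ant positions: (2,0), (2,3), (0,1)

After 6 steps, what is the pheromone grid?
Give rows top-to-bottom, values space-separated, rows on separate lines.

After step 1: ants at (3,0),(3,3),(0,2)
  0 0 1 0 0
  0 0 0 0 0
  0 0 0 0 0
  2 0 0 2 0
After step 2: ants at (2,0),(2,3),(0,3)
  0 0 0 1 0
  0 0 0 0 0
  1 0 0 1 0
  1 0 0 1 0
After step 3: ants at (3,0),(3,3),(0,4)
  0 0 0 0 1
  0 0 0 0 0
  0 0 0 0 0
  2 0 0 2 0
After step 4: ants at (2,0),(2,3),(1,4)
  0 0 0 0 0
  0 0 0 0 1
  1 0 0 1 0
  1 0 0 1 0
After step 5: ants at (3,0),(3,3),(0,4)
  0 0 0 0 1
  0 0 0 0 0
  0 0 0 0 0
  2 0 0 2 0
After step 6: ants at (2,0),(2,3),(1,4)
  0 0 0 0 0
  0 0 0 0 1
  1 0 0 1 0
  1 0 0 1 0

0 0 0 0 0
0 0 0 0 1
1 0 0 1 0
1 0 0 1 0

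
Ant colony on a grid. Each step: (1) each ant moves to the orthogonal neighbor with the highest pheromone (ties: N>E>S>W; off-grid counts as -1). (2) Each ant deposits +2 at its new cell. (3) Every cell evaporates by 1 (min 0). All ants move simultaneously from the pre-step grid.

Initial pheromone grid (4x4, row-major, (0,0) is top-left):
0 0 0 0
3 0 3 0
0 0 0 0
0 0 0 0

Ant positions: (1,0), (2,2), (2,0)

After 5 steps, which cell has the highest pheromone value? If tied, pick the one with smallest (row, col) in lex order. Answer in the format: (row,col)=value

Step 1: ant0:(1,0)->N->(0,0) | ant1:(2,2)->N->(1,2) | ant2:(2,0)->N->(1,0)
  grid max=4 at (1,0)
Step 2: ant0:(0,0)->S->(1,0) | ant1:(1,2)->N->(0,2) | ant2:(1,0)->N->(0,0)
  grid max=5 at (1,0)
Step 3: ant0:(1,0)->N->(0,0) | ant1:(0,2)->S->(1,2) | ant2:(0,0)->S->(1,0)
  grid max=6 at (1,0)
Step 4: ant0:(0,0)->S->(1,0) | ant1:(1,2)->N->(0,2) | ant2:(1,0)->N->(0,0)
  grid max=7 at (1,0)
Step 5: ant0:(1,0)->N->(0,0) | ant1:(0,2)->S->(1,2) | ant2:(0,0)->S->(1,0)
  grid max=8 at (1,0)
Final grid:
  5 0 0 0
  8 0 4 0
  0 0 0 0
  0 0 0 0
Max pheromone 8 at (1,0)

Answer: (1,0)=8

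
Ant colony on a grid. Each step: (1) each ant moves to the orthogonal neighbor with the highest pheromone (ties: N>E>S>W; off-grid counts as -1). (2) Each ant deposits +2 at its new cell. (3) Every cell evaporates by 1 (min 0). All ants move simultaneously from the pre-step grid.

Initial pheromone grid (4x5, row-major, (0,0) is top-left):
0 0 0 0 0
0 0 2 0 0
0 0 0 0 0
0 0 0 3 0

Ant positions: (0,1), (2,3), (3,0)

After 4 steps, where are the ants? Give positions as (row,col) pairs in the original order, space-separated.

Step 1: ant0:(0,1)->E->(0,2) | ant1:(2,3)->S->(3,3) | ant2:(3,0)->N->(2,0)
  grid max=4 at (3,3)
Step 2: ant0:(0,2)->S->(1,2) | ant1:(3,3)->N->(2,3) | ant2:(2,0)->N->(1,0)
  grid max=3 at (3,3)
Step 3: ant0:(1,2)->N->(0,2) | ant1:(2,3)->S->(3,3) | ant2:(1,0)->N->(0,0)
  grid max=4 at (3,3)
Step 4: ant0:(0,2)->S->(1,2) | ant1:(3,3)->N->(2,3) | ant2:(0,0)->E->(0,1)
  grid max=3 at (3,3)

(1,2) (2,3) (0,1)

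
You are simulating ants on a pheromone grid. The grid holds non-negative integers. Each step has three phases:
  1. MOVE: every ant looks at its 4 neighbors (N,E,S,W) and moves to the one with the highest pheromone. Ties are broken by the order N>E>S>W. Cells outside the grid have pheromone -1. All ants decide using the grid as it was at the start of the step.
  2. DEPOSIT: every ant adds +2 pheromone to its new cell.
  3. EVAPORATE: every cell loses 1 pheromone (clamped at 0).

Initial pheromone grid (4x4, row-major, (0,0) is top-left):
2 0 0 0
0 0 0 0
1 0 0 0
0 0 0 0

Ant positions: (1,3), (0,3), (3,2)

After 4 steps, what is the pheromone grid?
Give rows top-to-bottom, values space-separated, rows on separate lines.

After step 1: ants at (0,3),(1,3),(2,2)
  1 0 0 1
  0 0 0 1
  0 0 1 0
  0 0 0 0
After step 2: ants at (1,3),(0,3),(1,2)
  0 0 0 2
  0 0 1 2
  0 0 0 0
  0 0 0 0
After step 3: ants at (0,3),(1,3),(1,3)
  0 0 0 3
  0 0 0 5
  0 0 0 0
  0 0 0 0
After step 4: ants at (1,3),(0,3),(0,3)
  0 0 0 6
  0 0 0 6
  0 0 0 0
  0 0 0 0

0 0 0 6
0 0 0 6
0 0 0 0
0 0 0 0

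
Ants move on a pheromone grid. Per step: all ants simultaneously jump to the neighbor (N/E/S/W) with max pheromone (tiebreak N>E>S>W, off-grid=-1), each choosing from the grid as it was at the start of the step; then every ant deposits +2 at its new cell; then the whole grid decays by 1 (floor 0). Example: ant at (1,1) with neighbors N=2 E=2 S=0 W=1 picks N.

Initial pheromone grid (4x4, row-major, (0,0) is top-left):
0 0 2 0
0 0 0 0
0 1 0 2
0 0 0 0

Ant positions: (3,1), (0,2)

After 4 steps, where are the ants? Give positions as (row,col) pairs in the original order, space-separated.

Step 1: ant0:(3,1)->N->(2,1) | ant1:(0,2)->E->(0,3)
  grid max=2 at (2,1)
Step 2: ant0:(2,1)->N->(1,1) | ant1:(0,3)->W->(0,2)
  grid max=2 at (0,2)
Step 3: ant0:(1,1)->S->(2,1) | ant1:(0,2)->E->(0,3)
  grid max=2 at (2,1)
Step 4: ant0:(2,1)->N->(1,1) | ant1:(0,3)->W->(0,2)
  grid max=2 at (0,2)

(1,1) (0,2)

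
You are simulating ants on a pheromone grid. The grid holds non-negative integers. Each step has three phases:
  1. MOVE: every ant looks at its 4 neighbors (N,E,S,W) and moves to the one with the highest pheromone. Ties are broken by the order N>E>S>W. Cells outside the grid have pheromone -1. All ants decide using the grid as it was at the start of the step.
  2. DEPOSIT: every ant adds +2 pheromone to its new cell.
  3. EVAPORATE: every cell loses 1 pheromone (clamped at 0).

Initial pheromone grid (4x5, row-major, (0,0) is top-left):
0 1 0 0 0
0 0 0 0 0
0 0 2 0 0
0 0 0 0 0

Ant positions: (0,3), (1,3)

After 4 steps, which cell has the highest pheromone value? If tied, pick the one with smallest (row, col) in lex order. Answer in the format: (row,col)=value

Step 1: ant0:(0,3)->E->(0,4) | ant1:(1,3)->N->(0,3)
  grid max=1 at (0,3)
Step 2: ant0:(0,4)->W->(0,3) | ant1:(0,3)->E->(0,4)
  grid max=2 at (0,3)
Step 3: ant0:(0,3)->E->(0,4) | ant1:(0,4)->W->(0,3)
  grid max=3 at (0,3)
Step 4: ant0:(0,4)->W->(0,3) | ant1:(0,3)->E->(0,4)
  grid max=4 at (0,3)
Final grid:
  0 0 0 4 4
  0 0 0 0 0
  0 0 0 0 0
  0 0 0 0 0
Max pheromone 4 at (0,3)

Answer: (0,3)=4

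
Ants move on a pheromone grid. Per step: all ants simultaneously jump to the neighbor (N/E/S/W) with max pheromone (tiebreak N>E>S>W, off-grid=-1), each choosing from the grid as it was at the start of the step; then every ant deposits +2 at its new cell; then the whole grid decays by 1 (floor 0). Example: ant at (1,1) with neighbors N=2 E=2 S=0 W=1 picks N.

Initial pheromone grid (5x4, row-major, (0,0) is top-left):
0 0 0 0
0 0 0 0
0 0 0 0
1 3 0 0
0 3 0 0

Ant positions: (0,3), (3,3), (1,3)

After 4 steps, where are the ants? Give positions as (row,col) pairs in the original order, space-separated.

Step 1: ant0:(0,3)->S->(1,3) | ant1:(3,3)->N->(2,3) | ant2:(1,3)->N->(0,3)
  grid max=2 at (3,1)
Step 2: ant0:(1,3)->N->(0,3) | ant1:(2,3)->N->(1,3) | ant2:(0,3)->S->(1,3)
  grid max=4 at (1,3)
Step 3: ant0:(0,3)->S->(1,3) | ant1:(1,3)->N->(0,3) | ant2:(1,3)->N->(0,3)
  grid max=5 at (0,3)
Step 4: ant0:(1,3)->N->(0,3) | ant1:(0,3)->S->(1,3) | ant2:(0,3)->S->(1,3)
  grid max=8 at (1,3)

(0,3) (1,3) (1,3)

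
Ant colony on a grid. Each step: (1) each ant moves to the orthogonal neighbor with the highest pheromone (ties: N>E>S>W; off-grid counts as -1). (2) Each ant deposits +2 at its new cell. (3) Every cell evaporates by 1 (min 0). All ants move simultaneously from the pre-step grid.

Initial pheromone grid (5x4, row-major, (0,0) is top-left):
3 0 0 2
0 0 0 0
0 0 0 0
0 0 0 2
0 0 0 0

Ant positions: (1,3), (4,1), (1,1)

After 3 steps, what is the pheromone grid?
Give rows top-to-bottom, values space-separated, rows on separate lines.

After step 1: ants at (0,3),(3,1),(0,1)
  2 1 0 3
  0 0 0 0
  0 0 0 0
  0 1 0 1
  0 0 0 0
After step 2: ants at (1,3),(2,1),(0,0)
  3 0 0 2
  0 0 0 1
  0 1 0 0
  0 0 0 0
  0 0 0 0
After step 3: ants at (0,3),(1,1),(0,1)
  2 1 0 3
  0 1 0 0
  0 0 0 0
  0 0 0 0
  0 0 0 0

2 1 0 3
0 1 0 0
0 0 0 0
0 0 0 0
0 0 0 0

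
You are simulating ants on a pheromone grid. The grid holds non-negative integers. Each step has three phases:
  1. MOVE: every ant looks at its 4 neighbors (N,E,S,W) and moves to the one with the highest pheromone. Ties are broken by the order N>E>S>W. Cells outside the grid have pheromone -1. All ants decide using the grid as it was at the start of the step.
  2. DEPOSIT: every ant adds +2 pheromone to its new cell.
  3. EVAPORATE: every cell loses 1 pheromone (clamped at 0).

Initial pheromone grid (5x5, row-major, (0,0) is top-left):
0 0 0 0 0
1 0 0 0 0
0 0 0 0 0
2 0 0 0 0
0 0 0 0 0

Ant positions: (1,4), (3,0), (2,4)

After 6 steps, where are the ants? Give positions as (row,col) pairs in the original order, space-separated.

Step 1: ant0:(1,4)->N->(0,4) | ant1:(3,0)->N->(2,0) | ant2:(2,4)->N->(1,4)
  grid max=1 at (0,4)
Step 2: ant0:(0,4)->S->(1,4) | ant1:(2,0)->S->(3,0) | ant2:(1,4)->N->(0,4)
  grid max=2 at (0,4)
Step 3: ant0:(1,4)->N->(0,4) | ant1:(3,0)->N->(2,0) | ant2:(0,4)->S->(1,4)
  grid max=3 at (0,4)
Step 4: ant0:(0,4)->S->(1,4) | ant1:(2,0)->S->(3,0) | ant2:(1,4)->N->(0,4)
  grid max=4 at (0,4)
Step 5: ant0:(1,4)->N->(0,4) | ant1:(3,0)->N->(2,0) | ant2:(0,4)->S->(1,4)
  grid max=5 at (0,4)
Step 6: ant0:(0,4)->S->(1,4) | ant1:(2,0)->S->(3,0) | ant2:(1,4)->N->(0,4)
  grid max=6 at (0,4)

(1,4) (3,0) (0,4)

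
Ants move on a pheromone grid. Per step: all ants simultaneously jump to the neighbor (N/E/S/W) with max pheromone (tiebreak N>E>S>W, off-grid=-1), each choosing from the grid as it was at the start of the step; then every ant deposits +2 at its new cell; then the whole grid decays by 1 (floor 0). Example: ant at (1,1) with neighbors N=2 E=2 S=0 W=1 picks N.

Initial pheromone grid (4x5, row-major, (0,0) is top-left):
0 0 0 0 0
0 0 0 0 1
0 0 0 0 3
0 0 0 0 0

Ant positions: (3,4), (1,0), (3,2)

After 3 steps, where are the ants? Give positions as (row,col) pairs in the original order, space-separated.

Step 1: ant0:(3,4)->N->(2,4) | ant1:(1,0)->N->(0,0) | ant2:(3,2)->N->(2,2)
  grid max=4 at (2,4)
Step 2: ant0:(2,4)->N->(1,4) | ant1:(0,0)->E->(0,1) | ant2:(2,2)->N->(1,2)
  grid max=3 at (2,4)
Step 3: ant0:(1,4)->S->(2,4) | ant1:(0,1)->E->(0,2) | ant2:(1,2)->N->(0,2)
  grid max=4 at (2,4)

(2,4) (0,2) (0,2)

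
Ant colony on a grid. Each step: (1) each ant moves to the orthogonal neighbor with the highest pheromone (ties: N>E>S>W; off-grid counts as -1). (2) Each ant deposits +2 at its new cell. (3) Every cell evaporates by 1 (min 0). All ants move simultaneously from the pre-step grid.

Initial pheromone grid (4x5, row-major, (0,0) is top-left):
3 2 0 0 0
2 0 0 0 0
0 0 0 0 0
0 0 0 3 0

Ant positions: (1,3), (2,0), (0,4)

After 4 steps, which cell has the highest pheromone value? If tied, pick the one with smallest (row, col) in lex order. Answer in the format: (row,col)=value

Answer: (0,4)=5

Derivation:
Step 1: ant0:(1,3)->N->(0,3) | ant1:(2,0)->N->(1,0) | ant2:(0,4)->S->(1,4)
  grid max=3 at (1,0)
Step 2: ant0:(0,3)->E->(0,4) | ant1:(1,0)->N->(0,0) | ant2:(1,4)->N->(0,4)
  grid max=3 at (0,0)
Step 3: ant0:(0,4)->S->(1,4) | ant1:(0,0)->S->(1,0) | ant2:(0,4)->S->(1,4)
  grid max=3 at (1,0)
Step 4: ant0:(1,4)->N->(0,4) | ant1:(1,0)->N->(0,0) | ant2:(1,4)->N->(0,4)
  grid max=5 at (0,4)
Final grid:
  3 0 0 0 5
  2 0 0 0 2
  0 0 0 0 0
  0 0 0 0 0
Max pheromone 5 at (0,4)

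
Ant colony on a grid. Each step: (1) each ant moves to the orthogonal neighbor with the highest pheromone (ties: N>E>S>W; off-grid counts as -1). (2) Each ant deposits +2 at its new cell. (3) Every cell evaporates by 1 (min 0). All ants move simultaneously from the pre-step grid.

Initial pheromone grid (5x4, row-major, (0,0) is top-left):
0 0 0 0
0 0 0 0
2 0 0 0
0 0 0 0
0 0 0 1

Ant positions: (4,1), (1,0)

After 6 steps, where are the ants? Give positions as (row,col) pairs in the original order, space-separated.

Step 1: ant0:(4,1)->N->(3,1) | ant1:(1,0)->S->(2,0)
  grid max=3 at (2,0)
Step 2: ant0:(3,1)->N->(2,1) | ant1:(2,0)->N->(1,0)
  grid max=2 at (2,0)
Step 3: ant0:(2,1)->W->(2,0) | ant1:(1,0)->S->(2,0)
  grid max=5 at (2,0)
Step 4: ant0:(2,0)->N->(1,0) | ant1:(2,0)->N->(1,0)
  grid max=4 at (2,0)
Step 5: ant0:(1,0)->S->(2,0) | ant1:(1,0)->S->(2,0)
  grid max=7 at (2,0)
Step 6: ant0:(2,0)->N->(1,0) | ant1:(2,0)->N->(1,0)
  grid max=6 at (2,0)

(1,0) (1,0)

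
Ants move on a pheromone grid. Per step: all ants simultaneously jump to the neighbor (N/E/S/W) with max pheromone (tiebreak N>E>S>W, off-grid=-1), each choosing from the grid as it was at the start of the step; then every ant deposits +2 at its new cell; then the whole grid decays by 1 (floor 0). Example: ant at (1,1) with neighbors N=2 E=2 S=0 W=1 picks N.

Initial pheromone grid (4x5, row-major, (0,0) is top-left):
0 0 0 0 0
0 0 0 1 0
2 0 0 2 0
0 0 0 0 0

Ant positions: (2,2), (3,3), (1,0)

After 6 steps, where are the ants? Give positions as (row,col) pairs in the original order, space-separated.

Step 1: ant0:(2,2)->E->(2,3) | ant1:(3,3)->N->(2,3) | ant2:(1,0)->S->(2,0)
  grid max=5 at (2,3)
Step 2: ant0:(2,3)->N->(1,3) | ant1:(2,3)->N->(1,3) | ant2:(2,0)->N->(1,0)
  grid max=4 at (2,3)
Step 3: ant0:(1,3)->S->(2,3) | ant1:(1,3)->S->(2,3) | ant2:(1,0)->S->(2,0)
  grid max=7 at (2,3)
Step 4: ant0:(2,3)->N->(1,3) | ant1:(2,3)->N->(1,3) | ant2:(2,0)->N->(1,0)
  grid max=6 at (2,3)
Step 5: ant0:(1,3)->S->(2,3) | ant1:(1,3)->S->(2,3) | ant2:(1,0)->S->(2,0)
  grid max=9 at (2,3)
Step 6: ant0:(2,3)->N->(1,3) | ant1:(2,3)->N->(1,3) | ant2:(2,0)->N->(1,0)
  grid max=8 at (2,3)

(1,3) (1,3) (1,0)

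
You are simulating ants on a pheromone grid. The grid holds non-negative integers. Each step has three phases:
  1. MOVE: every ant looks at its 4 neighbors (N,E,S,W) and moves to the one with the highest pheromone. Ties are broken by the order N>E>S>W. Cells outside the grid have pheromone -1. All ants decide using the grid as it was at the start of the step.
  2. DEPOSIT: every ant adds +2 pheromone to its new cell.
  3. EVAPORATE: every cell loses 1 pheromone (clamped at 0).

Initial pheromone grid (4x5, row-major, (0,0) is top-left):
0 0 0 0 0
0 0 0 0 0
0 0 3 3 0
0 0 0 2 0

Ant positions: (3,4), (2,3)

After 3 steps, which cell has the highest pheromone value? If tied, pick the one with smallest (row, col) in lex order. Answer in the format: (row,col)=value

Step 1: ant0:(3,4)->W->(3,3) | ant1:(2,3)->W->(2,2)
  grid max=4 at (2,2)
Step 2: ant0:(3,3)->N->(2,3) | ant1:(2,2)->E->(2,3)
  grid max=5 at (2,3)
Step 3: ant0:(2,3)->W->(2,2) | ant1:(2,3)->W->(2,2)
  grid max=6 at (2,2)
Final grid:
  0 0 0 0 0
  0 0 0 0 0
  0 0 6 4 0
  0 0 0 1 0
Max pheromone 6 at (2,2)

Answer: (2,2)=6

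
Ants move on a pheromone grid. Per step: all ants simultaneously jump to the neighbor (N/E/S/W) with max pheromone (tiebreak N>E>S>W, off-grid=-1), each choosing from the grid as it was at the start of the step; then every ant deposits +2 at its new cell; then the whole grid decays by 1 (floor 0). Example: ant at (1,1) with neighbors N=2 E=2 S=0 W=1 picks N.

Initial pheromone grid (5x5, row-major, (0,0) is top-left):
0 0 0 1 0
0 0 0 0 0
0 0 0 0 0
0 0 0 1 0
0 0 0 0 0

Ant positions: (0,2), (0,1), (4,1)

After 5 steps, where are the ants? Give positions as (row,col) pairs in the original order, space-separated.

Step 1: ant0:(0,2)->E->(0,3) | ant1:(0,1)->E->(0,2) | ant2:(4,1)->N->(3,1)
  grid max=2 at (0,3)
Step 2: ant0:(0,3)->W->(0,2) | ant1:(0,2)->E->(0,3) | ant2:(3,1)->N->(2,1)
  grid max=3 at (0,3)
Step 3: ant0:(0,2)->E->(0,3) | ant1:(0,3)->W->(0,2) | ant2:(2,1)->N->(1,1)
  grid max=4 at (0,3)
Step 4: ant0:(0,3)->W->(0,2) | ant1:(0,2)->E->(0,3) | ant2:(1,1)->N->(0,1)
  grid max=5 at (0,3)
Step 5: ant0:(0,2)->E->(0,3) | ant1:(0,3)->W->(0,2) | ant2:(0,1)->E->(0,2)
  grid max=7 at (0,2)

(0,3) (0,2) (0,2)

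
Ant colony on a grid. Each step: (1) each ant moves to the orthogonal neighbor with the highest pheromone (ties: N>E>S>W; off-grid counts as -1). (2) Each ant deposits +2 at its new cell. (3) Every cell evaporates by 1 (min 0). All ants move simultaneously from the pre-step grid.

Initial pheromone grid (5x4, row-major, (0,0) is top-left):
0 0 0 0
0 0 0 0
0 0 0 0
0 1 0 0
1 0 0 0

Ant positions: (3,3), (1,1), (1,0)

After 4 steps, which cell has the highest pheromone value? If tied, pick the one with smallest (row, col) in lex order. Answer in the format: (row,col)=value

Answer: (0,0)=4

Derivation:
Step 1: ant0:(3,3)->N->(2,3) | ant1:(1,1)->N->(0,1) | ant2:(1,0)->N->(0,0)
  grid max=1 at (0,0)
Step 2: ant0:(2,3)->N->(1,3) | ant1:(0,1)->W->(0,0) | ant2:(0,0)->E->(0,1)
  grid max=2 at (0,0)
Step 3: ant0:(1,3)->N->(0,3) | ant1:(0,0)->E->(0,1) | ant2:(0,1)->W->(0,0)
  grid max=3 at (0,0)
Step 4: ant0:(0,3)->S->(1,3) | ant1:(0,1)->W->(0,0) | ant2:(0,0)->E->(0,1)
  grid max=4 at (0,0)
Final grid:
  4 4 0 0
  0 0 0 1
  0 0 0 0
  0 0 0 0
  0 0 0 0
Max pheromone 4 at (0,0)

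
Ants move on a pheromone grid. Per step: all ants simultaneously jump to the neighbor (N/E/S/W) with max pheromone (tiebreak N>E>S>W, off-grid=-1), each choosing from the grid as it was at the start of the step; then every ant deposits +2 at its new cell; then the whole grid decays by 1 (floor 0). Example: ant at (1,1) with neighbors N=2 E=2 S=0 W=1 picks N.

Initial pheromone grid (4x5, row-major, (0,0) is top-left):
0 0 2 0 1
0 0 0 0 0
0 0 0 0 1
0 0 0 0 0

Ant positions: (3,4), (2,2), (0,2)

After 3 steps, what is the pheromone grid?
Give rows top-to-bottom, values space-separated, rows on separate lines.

After step 1: ants at (2,4),(1,2),(0,3)
  0 0 1 1 0
  0 0 1 0 0
  0 0 0 0 2
  0 0 0 0 0
After step 2: ants at (1,4),(0,2),(0,2)
  0 0 4 0 0
  0 0 0 0 1
  0 0 0 0 1
  0 0 0 0 0
After step 3: ants at (2,4),(0,3),(0,3)
  0 0 3 3 0
  0 0 0 0 0
  0 0 0 0 2
  0 0 0 0 0

0 0 3 3 0
0 0 0 0 0
0 0 0 0 2
0 0 0 0 0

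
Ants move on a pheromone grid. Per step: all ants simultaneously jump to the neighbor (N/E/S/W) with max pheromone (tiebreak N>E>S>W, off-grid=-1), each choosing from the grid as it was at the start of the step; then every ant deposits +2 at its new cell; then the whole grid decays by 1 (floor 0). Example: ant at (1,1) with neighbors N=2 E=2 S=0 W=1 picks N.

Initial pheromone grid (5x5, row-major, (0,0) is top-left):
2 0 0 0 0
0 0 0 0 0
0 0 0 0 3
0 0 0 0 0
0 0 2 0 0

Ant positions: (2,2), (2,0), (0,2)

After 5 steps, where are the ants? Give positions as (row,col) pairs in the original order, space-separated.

Step 1: ant0:(2,2)->N->(1,2) | ant1:(2,0)->N->(1,0) | ant2:(0,2)->E->(0,3)
  grid max=2 at (2,4)
Step 2: ant0:(1,2)->N->(0,2) | ant1:(1,0)->N->(0,0) | ant2:(0,3)->E->(0,4)
  grid max=2 at (0,0)
Step 3: ant0:(0,2)->E->(0,3) | ant1:(0,0)->E->(0,1) | ant2:(0,4)->S->(1,4)
  grid max=1 at (0,0)
Step 4: ant0:(0,3)->E->(0,4) | ant1:(0,1)->W->(0,0) | ant2:(1,4)->N->(0,4)
  grid max=3 at (0,4)
Step 5: ant0:(0,4)->S->(1,4) | ant1:(0,0)->E->(0,1) | ant2:(0,4)->S->(1,4)
  grid max=3 at (1,4)

(1,4) (0,1) (1,4)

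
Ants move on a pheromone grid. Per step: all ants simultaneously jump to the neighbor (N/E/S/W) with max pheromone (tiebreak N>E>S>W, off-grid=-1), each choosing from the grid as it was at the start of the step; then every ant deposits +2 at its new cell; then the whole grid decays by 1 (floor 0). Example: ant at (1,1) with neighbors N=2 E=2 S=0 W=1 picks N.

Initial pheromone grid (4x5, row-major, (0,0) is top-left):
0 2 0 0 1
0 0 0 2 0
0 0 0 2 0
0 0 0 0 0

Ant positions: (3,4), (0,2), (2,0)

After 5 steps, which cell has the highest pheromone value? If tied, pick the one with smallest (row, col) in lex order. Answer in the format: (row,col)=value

Answer: (0,1)=7

Derivation:
Step 1: ant0:(3,4)->N->(2,4) | ant1:(0,2)->W->(0,1) | ant2:(2,0)->N->(1,0)
  grid max=3 at (0,1)
Step 2: ant0:(2,4)->W->(2,3) | ant1:(0,1)->E->(0,2) | ant2:(1,0)->N->(0,0)
  grid max=2 at (0,1)
Step 3: ant0:(2,3)->N->(1,3) | ant1:(0,2)->W->(0,1) | ant2:(0,0)->E->(0,1)
  grid max=5 at (0,1)
Step 4: ant0:(1,3)->S->(2,3) | ant1:(0,1)->E->(0,2) | ant2:(0,1)->E->(0,2)
  grid max=4 at (0,1)
Step 5: ant0:(2,3)->N->(1,3) | ant1:(0,2)->W->(0,1) | ant2:(0,2)->W->(0,1)
  grid max=7 at (0,1)
Final grid:
  0 7 2 0 0
  0 0 0 1 0
  0 0 0 1 0
  0 0 0 0 0
Max pheromone 7 at (0,1)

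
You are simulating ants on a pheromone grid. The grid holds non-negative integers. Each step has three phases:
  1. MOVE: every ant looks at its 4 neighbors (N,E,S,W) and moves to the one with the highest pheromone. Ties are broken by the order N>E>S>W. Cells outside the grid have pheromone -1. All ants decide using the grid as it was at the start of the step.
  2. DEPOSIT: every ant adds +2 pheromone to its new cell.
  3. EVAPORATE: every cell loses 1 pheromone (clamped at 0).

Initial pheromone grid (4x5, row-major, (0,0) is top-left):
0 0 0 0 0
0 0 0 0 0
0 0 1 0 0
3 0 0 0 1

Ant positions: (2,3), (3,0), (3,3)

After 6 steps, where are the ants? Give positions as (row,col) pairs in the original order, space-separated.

Step 1: ant0:(2,3)->W->(2,2) | ant1:(3,0)->N->(2,0) | ant2:(3,3)->E->(3,4)
  grid max=2 at (2,2)
Step 2: ant0:(2,2)->N->(1,2) | ant1:(2,0)->S->(3,0) | ant2:(3,4)->N->(2,4)
  grid max=3 at (3,0)
Step 3: ant0:(1,2)->S->(2,2) | ant1:(3,0)->N->(2,0) | ant2:(2,4)->S->(3,4)
  grid max=2 at (2,2)
Step 4: ant0:(2,2)->N->(1,2) | ant1:(2,0)->S->(3,0) | ant2:(3,4)->N->(2,4)
  grid max=3 at (3,0)
Step 5: ant0:(1,2)->S->(2,2) | ant1:(3,0)->N->(2,0) | ant2:(2,4)->S->(3,4)
  grid max=2 at (2,2)
Step 6: ant0:(2,2)->N->(1,2) | ant1:(2,0)->S->(3,0) | ant2:(3,4)->N->(2,4)
  grid max=3 at (3,0)

(1,2) (3,0) (2,4)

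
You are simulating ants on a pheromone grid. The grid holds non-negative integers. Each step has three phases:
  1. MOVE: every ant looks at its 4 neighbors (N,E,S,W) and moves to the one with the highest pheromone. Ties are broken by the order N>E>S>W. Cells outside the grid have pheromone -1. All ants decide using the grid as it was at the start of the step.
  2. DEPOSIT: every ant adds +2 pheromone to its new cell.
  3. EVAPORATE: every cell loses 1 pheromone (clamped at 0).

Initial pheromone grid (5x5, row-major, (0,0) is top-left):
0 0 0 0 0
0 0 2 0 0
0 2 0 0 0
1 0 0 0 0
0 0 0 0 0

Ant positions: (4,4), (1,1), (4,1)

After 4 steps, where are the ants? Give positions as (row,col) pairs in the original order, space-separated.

Step 1: ant0:(4,4)->N->(3,4) | ant1:(1,1)->E->(1,2) | ant2:(4,1)->N->(3,1)
  grid max=3 at (1,2)
Step 2: ant0:(3,4)->N->(2,4) | ant1:(1,2)->N->(0,2) | ant2:(3,1)->N->(2,1)
  grid max=2 at (1,2)
Step 3: ant0:(2,4)->N->(1,4) | ant1:(0,2)->S->(1,2) | ant2:(2,1)->N->(1,1)
  grid max=3 at (1,2)
Step 4: ant0:(1,4)->N->(0,4) | ant1:(1,2)->W->(1,1) | ant2:(1,1)->E->(1,2)
  grid max=4 at (1,2)

(0,4) (1,1) (1,2)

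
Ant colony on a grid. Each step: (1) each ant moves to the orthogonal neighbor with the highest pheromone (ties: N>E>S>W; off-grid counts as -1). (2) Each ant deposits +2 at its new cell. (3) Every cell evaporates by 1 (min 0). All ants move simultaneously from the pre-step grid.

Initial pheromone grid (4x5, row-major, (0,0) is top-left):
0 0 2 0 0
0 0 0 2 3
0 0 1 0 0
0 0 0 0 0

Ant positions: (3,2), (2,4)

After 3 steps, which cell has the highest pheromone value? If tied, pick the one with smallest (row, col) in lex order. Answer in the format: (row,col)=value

Step 1: ant0:(3,2)->N->(2,2) | ant1:(2,4)->N->(1,4)
  grid max=4 at (1,4)
Step 2: ant0:(2,2)->N->(1,2) | ant1:(1,4)->W->(1,3)
  grid max=3 at (1,4)
Step 3: ant0:(1,2)->E->(1,3) | ant1:(1,3)->E->(1,4)
  grid max=4 at (1,4)
Final grid:
  0 0 0 0 0
  0 0 0 3 4
  0 0 0 0 0
  0 0 0 0 0
Max pheromone 4 at (1,4)

Answer: (1,4)=4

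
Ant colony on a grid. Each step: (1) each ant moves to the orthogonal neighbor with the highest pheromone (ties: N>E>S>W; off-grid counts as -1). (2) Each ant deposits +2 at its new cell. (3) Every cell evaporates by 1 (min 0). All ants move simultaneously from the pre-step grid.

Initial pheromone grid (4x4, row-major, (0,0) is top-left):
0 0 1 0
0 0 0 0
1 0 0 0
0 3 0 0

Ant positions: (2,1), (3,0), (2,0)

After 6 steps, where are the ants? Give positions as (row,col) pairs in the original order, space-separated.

Step 1: ant0:(2,1)->S->(3,1) | ant1:(3,0)->E->(3,1) | ant2:(2,0)->N->(1,0)
  grid max=6 at (3,1)
Step 2: ant0:(3,1)->N->(2,1) | ant1:(3,1)->N->(2,1) | ant2:(1,0)->N->(0,0)
  grid max=5 at (3,1)
Step 3: ant0:(2,1)->S->(3,1) | ant1:(2,1)->S->(3,1) | ant2:(0,0)->E->(0,1)
  grid max=8 at (3,1)
Step 4: ant0:(3,1)->N->(2,1) | ant1:(3,1)->N->(2,1) | ant2:(0,1)->E->(0,2)
  grid max=7 at (3,1)
Step 5: ant0:(2,1)->S->(3,1) | ant1:(2,1)->S->(3,1) | ant2:(0,2)->E->(0,3)
  grid max=10 at (3,1)
Step 6: ant0:(3,1)->N->(2,1) | ant1:(3,1)->N->(2,1) | ant2:(0,3)->S->(1,3)
  grid max=9 at (3,1)

(2,1) (2,1) (1,3)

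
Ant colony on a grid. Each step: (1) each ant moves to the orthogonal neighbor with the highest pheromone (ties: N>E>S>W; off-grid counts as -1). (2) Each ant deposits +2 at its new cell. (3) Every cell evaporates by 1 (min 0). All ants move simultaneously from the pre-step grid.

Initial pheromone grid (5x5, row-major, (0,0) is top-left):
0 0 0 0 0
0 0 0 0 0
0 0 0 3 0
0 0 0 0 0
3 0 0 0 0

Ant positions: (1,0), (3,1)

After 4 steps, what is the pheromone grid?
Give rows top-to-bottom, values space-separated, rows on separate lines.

After step 1: ants at (0,0),(2,1)
  1 0 0 0 0
  0 0 0 0 0
  0 1 0 2 0
  0 0 0 0 0
  2 0 0 0 0
After step 2: ants at (0,1),(1,1)
  0 1 0 0 0
  0 1 0 0 0
  0 0 0 1 0
  0 0 0 0 0
  1 0 0 0 0
After step 3: ants at (1,1),(0,1)
  0 2 0 0 0
  0 2 0 0 0
  0 0 0 0 0
  0 0 0 0 0
  0 0 0 0 0
After step 4: ants at (0,1),(1,1)
  0 3 0 0 0
  0 3 0 0 0
  0 0 0 0 0
  0 0 0 0 0
  0 0 0 0 0

0 3 0 0 0
0 3 0 0 0
0 0 0 0 0
0 0 0 0 0
0 0 0 0 0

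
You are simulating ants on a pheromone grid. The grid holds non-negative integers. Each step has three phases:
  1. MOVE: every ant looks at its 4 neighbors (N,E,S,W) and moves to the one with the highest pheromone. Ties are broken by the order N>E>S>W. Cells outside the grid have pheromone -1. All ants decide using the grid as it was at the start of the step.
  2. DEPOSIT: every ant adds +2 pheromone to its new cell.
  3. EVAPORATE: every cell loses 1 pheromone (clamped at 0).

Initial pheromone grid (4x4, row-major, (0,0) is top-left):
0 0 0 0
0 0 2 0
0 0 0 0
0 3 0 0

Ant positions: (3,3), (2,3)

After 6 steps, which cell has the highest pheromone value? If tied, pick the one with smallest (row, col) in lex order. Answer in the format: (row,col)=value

Step 1: ant0:(3,3)->N->(2,3) | ant1:(2,3)->N->(1,3)
  grid max=2 at (3,1)
Step 2: ant0:(2,3)->N->(1,3) | ant1:(1,3)->S->(2,3)
  grid max=2 at (1,3)
Step 3: ant0:(1,3)->S->(2,3) | ant1:(2,3)->N->(1,3)
  grid max=3 at (1,3)
Step 4: ant0:(2,3)->N->(1,3) | ant1:(1,3)->S->(2,3)
  grid max=4 at (1,3)
Step 5: ant0:(1,3)->S->(2,3) | ant1:(2,3)->N->(1,3)
  grid max=5 at (1,3)
Step 6: ant0:(2,3)->N->(1,3) | ant1:(1,3)->S->(2,3)
  grid max=6 at (1,3)
Final grid:
  0 0 0 0
  0 0 0 6
  0 0 0 6
  0 0 0 0
Max pheromone 6 at (1,3)

Answer: (1,3)=6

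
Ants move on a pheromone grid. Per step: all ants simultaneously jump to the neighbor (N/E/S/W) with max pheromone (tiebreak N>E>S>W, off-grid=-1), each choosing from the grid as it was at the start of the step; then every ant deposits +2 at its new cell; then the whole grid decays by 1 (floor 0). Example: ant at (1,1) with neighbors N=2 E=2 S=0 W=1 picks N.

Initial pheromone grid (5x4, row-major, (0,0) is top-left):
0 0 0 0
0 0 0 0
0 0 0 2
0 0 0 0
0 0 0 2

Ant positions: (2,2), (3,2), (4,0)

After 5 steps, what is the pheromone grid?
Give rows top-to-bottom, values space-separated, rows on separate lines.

After step 1: ants at (2,3),(2,2),(3,0)
  0 0 0 0
  0 0 0 0
  0 0 1 3
  1 0 0 0
  0 0 0 1
After step 2: ants at (2,2),(2,3),(2,0)
  0 0 0 0
  0 0 0 0
  1 0 2 4
  0 0 0 0
  0 0 0 0
After step 3: ants at (2,3),(2,2),(1,0)
  0 0 0 0
  1 0 0 0
  0 0 3 5
  0 0 0 0
  0 0 0 0
After step 4: ants at (2,2),(2,3),(0,0)
  1 0 0 0
  0 0 0 0
  0 0 4 6
  0 0 0 0
  0 0 0 0
After step 5: ants at (2,3),(2,2),(0,1)
  0 1 0 0
  0 0 0 0
  0 0 5 7
  0 0 0 0
  0 0 0 0

0 1 0 0
0 0 0 0
0 0 5 7
0 0 0 0
0 0 0 0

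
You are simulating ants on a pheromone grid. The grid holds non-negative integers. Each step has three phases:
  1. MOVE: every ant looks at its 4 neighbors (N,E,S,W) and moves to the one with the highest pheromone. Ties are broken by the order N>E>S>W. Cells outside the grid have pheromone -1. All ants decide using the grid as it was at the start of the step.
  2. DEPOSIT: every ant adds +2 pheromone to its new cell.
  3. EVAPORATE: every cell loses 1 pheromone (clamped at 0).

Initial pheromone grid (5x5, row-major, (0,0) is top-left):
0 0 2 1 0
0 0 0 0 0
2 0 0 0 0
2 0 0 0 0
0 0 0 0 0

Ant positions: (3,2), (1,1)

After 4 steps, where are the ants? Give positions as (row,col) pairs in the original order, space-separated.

Step 1: ant0:(3,2)->N->(2,2) | ant1:(1,1)->N->(0,1)
  grid max=1 at (0,1)
Step 2: ant0:(2,2)->N->(1,2) | ant1:(0,1)->E->(0,2)
  grid max=2 at (0,2)
Step 3: ant0:(1,2)->N->(0,2) | ant1:(0,2)->S->(1,2)
  grid max=3 at (0,2)
Step 4: ant0:(0,2)->S->(1,2) | ant1:(1,2)->N->(0,2)
  grid max=4 at (0,2)

(1,2) (0,2)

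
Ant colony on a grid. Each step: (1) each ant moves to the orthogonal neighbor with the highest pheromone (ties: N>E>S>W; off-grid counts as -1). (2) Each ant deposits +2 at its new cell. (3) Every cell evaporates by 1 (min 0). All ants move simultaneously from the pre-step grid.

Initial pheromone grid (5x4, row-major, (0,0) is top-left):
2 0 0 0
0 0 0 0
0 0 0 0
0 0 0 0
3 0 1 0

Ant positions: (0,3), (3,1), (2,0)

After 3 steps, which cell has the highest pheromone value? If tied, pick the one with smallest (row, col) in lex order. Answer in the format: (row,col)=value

Answer: (0,1)=3

Derivation:
Step 1: ant0:(0,3)->S->(1,3) | ant1:(3,1)->N->(2,1) | ant2:(2,0)->N->(1,0)
  grid max=2 at (4,0)
Step 2: ant0:(1,3)->N->(0,3) | ant1:(2,1)->N->(1,1) | ant2:(1,0)->N->(0,0)
  grid max=2 at (0,0)
Step 3: ant0:(0,3)->S->(1,3) | ant1:(1,1)->N->(0,1) | ant2:(0,0)->E->(0,1)
  grid max=3 at (0,1)
Final grid:
  1 3 0 0
  0 0 0 1
  0 0 0 0
  0 0 0 0
  0 0 0 0
Max pheromone 3 at (0,1)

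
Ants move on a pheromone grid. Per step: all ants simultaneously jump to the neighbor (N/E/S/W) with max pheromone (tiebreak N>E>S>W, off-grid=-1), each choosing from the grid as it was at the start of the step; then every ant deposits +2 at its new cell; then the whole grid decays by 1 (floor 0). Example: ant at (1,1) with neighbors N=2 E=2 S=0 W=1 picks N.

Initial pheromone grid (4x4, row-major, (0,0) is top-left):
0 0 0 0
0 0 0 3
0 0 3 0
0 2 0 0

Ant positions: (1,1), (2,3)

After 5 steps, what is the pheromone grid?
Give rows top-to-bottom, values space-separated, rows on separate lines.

After step 1: ants at (0,1),(1,3)
  0 1 0 0
  0 0 0 4
  0 0 2 0
  0 1 0 0
After step 2: ants at (0,2),(0,3)
  0 0 1 1
  0 0 0 3
  0 0 1 0
  0 0 0 0
After step 3: ants at (0,3),(1,3)
  0 0 0 2
  0 0 0 4
  0 0 0 0
  0 0 0 0
After step 4: ants at (1,3),(0,3)
  0 0 0 3
  0 0 0 5
  0 0 0 0
  0 0 0 0
After step 5: ants at (0,3),(1,3)
  0 0 0 4
  0 0 0 6
  0 0 0 0
  0 0 0 0

0 0 0 4
0 0 0 6
0 0 0 0
0 0 0 0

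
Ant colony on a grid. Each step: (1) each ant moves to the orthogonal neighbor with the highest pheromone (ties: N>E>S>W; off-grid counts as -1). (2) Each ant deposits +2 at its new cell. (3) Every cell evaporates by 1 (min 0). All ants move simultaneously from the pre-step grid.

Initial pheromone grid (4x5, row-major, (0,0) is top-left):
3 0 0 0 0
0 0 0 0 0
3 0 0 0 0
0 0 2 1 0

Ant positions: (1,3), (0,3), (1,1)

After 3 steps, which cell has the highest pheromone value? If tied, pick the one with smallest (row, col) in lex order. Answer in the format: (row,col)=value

Answer: (0,3)=3

Derivation:
Step 1: ant0:(1,3)->N->(0,3) | ant1:(0,3)->E->(0,4) | ant2:(1,1)->N->(0,1)
  grid max=2 at (0,0)
Step 2: ant0:(0,3)->E->(0,4) | ant1:(0,4)->W->(0,3) | ant2:(0,1)->W->(0,0)
  grid max=3 at (0,0)
Step 3: ant0:(0,4)->W->(0,3) | ant1:(0,3)->E->(0,4) | ant2:(0,0)->E->(0,1)
  grid max=3 at (0,3)
Final grid:
  2 1 0 3 3
  0 0 0 0 0
  0 0 0 0 0
  0 0 0 0 0
Max pheromone 3 at (0,3)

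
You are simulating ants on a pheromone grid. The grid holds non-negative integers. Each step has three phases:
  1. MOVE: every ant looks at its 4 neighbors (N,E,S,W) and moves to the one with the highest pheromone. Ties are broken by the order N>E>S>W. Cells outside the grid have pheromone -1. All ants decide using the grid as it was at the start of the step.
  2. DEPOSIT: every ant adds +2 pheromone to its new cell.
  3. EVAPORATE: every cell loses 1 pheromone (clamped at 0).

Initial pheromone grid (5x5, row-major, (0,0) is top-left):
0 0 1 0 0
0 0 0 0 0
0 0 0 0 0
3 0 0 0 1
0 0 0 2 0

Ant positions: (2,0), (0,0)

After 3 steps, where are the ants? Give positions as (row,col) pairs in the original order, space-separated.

Step 1: ant0:(2,0)->S->(3,0) | ant1:(0,0)->E->(0,1)
  grid max=4 at (3,0)
Step 2: ant0:(3,0)->N->(2,0) | ant1:(0,1)->E->(0,2)
  grid max=3 at (3,0)
Step 3: ant0:(2,0)->S->(3,0) | ant1:(0,2)->E->(0,3)
  grid max=4 at (3,0)

(3,0) (0,3)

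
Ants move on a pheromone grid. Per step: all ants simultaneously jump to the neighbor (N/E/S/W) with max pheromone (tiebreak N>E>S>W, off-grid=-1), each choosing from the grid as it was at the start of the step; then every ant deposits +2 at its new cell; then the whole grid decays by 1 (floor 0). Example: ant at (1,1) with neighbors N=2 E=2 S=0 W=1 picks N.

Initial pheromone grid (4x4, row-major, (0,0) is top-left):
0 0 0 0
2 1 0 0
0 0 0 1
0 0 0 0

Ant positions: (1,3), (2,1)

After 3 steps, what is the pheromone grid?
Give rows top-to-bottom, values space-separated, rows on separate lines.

After step 1: ants at (2,3),(1,1)
  0 0 0 0
  1 2 0 0
  0 0 0 2
  0 0 0 0
After step 2: ants at (1,3),(1,0)
  0 0 0 0
  2 1 0 1
  0 0 0 1
  0 0 0 0
After step 3: ants at (2,3),(1,1)
  0 0 0 0
  1 2 0 0
  0 0 0 2
  0 0 0 0

0 0 0 0
1 2 0 0
0 0 0 2
0 0 0 0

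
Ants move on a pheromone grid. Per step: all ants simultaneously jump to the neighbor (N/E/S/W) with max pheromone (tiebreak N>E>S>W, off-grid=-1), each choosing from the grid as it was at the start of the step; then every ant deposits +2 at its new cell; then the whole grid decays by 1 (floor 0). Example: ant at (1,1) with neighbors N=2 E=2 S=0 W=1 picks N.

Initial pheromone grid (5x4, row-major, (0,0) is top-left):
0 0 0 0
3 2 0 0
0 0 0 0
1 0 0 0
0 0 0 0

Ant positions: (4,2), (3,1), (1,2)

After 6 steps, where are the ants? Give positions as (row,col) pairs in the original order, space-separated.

Step 1: ant0:(4,2)->N->(3,2) | ant1:(3,1)->W->(3,0) | ant2:(1,2)->W->(1,1)
  grid max=3 at (1,1)
Step 2: ant0:(3,2)->N->(2,2) | ant1:(3,0)->N->(2,0) | ant2:(1,1)->W->(1,0)
  grid max=3 at (1,0)
Step 3: ant0:(2,2)->N->(1,2) | ant1:(2,0)->N->(1,0) | ant2:(1,0)->E->(1,1)
  grid max=4 at (1,0)
Step 4: ant0:(1,2)->W->(1,1) | ant1:(1,0)->E->(1,1) | ant2:(1,1)->W->(1,0)
  grid max=6 at (1,1)
Step 5: ant0:(1,1)->W->(1,0) | ant1:(1,1)->W->(1,0) | ant2:(1,0)->E->(1,1)
  grid max=8 at (1,0)
Step 6: ant0:(1,0)->E->(1,1) | ant1:(1,0)->E->(1,1) | ant2:(1,1)->W->(1,0)
  grid max=10 at (1,1)

(1,1) (1,1) (1,0)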